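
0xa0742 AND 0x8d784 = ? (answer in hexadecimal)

0x80700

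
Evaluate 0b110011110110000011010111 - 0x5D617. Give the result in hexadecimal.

0b110011110110000011010111 = 0xCF60D7 in hexadecimal.
Subtract column by column in base 16:
  7-7 → 0
  D-1 → C
  0-6 → A (borrow)
  6-D-1 → 8 (borrow)
  F-5-1 → 9
  C-0 → C

0xC98AC0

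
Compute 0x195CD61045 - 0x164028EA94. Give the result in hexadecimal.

0x31CAD25B1

Subtract column by column in base 16:
  5-4 → 1
  4-9 → B (borrow)
  0-A-1 → 5 (borrow)
  1-E-1 → 2 (borrow)
  6-8-1 → D (borrow)
  D-2-1 → A
  C-0 → C
  5-4 → 1
  9-6 → 3
  1-1 → 0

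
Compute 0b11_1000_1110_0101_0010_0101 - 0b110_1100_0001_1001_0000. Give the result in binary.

0b1100100010001110010101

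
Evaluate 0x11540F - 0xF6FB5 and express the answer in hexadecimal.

Subtract column by column in base 16:
  F-5 → A
  0-B → 5 (borrow)
  4-F-1 → 4 (borrow)
  5-6-1 → E (borrow)
  1-F-1 → 1 (borrow)
  1-0-1 → 0

0x1E45A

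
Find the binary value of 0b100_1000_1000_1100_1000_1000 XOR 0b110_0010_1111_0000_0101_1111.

0b01010100111110011010111

XOR bit by bit (1 where the bits differ):
  10010001000110010001000
^ 11000101111000001011111
= 01010100111110011010111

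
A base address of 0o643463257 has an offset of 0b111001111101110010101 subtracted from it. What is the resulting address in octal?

0b111001111101110010101 = 0o7175625 in octal.
Subtract column by column in base 8:
  7-5 → 2
  5-2 → 3
  2-6 → 4 (borrow)
  3-5-1 → 5 (borrow)
  6-7-1 → 6 (borrow)
  4-1-1 → 2
  3-7 → 4 (borrow)
  4-0-1 → 3
  6-0 → 6

0o634265432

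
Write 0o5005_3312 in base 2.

0b101000000101011011001010

Each octal digit is 3 bits: 5=101 0=000 0=000 5=101 3=011 3=011 1=001 2=010.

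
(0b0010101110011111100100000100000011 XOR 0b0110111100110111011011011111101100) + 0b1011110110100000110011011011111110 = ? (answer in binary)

0b10000001001001001110010110111101101

First 0b0010101110011111100100000100000011 XOR 0b0110111100110111011011011111101100 = 0b0100010010101000111111011011101111.
Add column by column in base 2, right to left:
  1+0 = 1
  1+1 = 0 carry 1
  1+1+1 = 1 carry 1
  1+1+1 = 1 carry 1
  0+1+1 = 0 carry 1
  1+1+1 = 1 carry 1
  1+1+1 = 1 carry 1
  1+1+1 = 1 carry 1
  0+0+1 = 1
  1+1 = 0 carry 1
  1+1+1 = 1 carry 1
  0+0+1 = 1
  1+1 = 0 carry 1
  1+1+1 = 1 carry 1
  1+0+1 = 0 carry 1
  1+0+1 = 0 carry 1
  1+1+1 = 1 carry 1
  1+1+1 = 1 carry 1
  0+0+1 = 1
  0+0 = 0
  0+0 = 0
  1+0 = 1
  0+0 = 0
  1+1 = 0 carry 1
  0+0+1 = 1
  1+1 = 0 carry 1
  0+1+1 = 0 carry 1
  0+0+1 = 1
  1+1 = 0 carry 1
  0+1+1 = 0 carry 1
  0+1+1 = 0 carry 1
  0+1+1 = 0 carry 1
  1+0+1 = 0 carry 1
  0+1+1 = 0 carry 1
  final carry 1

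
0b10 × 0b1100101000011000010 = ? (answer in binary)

0b11001010000110000100

Multiply each base-2 digit by 2, carrying:
  0×2 = 0 → write 0
  1×2 = 2 → write 0 carry 1
  0×2+1 = 1 → write 1
  0×2 = 0 → write 0
  0×2 = 0 → write 0
  0×2 = 0 → write 0
  1×2 = 2 → write 0 carry 1
  1×2+1 = 3 → write 1 carry 1
  0×2+1 = 1 → write 1
  0×2 = 0 → write 0
  0×2 = 0 → write 0
  0×2 = 0 → write 0
  1×2 = 2 → write 0 carry 1
  0×2+1 = 1 → write 1
  1×2 = 2 → write 0 carry 1
  0×2+1 = 1 → write 1
  0×2 = 0 → write 0
  1×2 = 2 → write 0 carry 1
  1×2+1 = 3 → write 1 carry 1
  remaining carry: 1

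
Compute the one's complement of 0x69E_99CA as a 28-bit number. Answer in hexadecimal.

0x9616635

Each hex digit d becomes F−d:
  6→9, 9→6, E→1, 9→6, 9→6, C→3, A→5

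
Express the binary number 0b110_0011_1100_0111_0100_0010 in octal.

Group the bits in threes: 011 000 111 100 011 101 000 010 → 30743502.

0o30743502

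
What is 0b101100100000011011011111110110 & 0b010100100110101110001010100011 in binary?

0b000100100000001010001010100010

AND bit by bit (1 only where both bits are 1):
  101100100000011011011111110110
& 010100100110101110001010100011
= 000100100000001010001010100010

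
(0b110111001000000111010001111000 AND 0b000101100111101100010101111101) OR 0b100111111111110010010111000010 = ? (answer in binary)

0b100111111111110110010111111010

0b110111001000000111010001111000 AND 0b000101100111101100010101111101 = 0b000101000000000100010001111000.
Then OR with 0b100111111111110010010111000010.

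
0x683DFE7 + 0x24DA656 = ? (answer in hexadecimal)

Add column by column in base 16, right to left:
  7+6 = D
  E+5 = 3 carry 1
  F+6+1 = 6 carry 1
  D+A+1 = 8 carry 1
  3+D+1 = 1 carry 1
  8+4+1 = D
  6+2 = 8

0x8D1863D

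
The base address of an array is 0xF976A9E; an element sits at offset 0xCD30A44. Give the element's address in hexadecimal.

Add column by column in base 16, right to left:
  E+4 = 2 carry 1
  9+4+1 = E
  A+A = 4 carry 1
  6+0+1 = 7
  7+3 = A
  9+D = 6 carry 1
  F+C+1 = C carry 1
  final carry 1

0x1C6A74E2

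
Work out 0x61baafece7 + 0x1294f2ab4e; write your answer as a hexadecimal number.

Add column by column in base 16, right to left:
  7+e = 5 carry 1
  e+4+1 = 3 carry 1
  c+b+1 = 8 carry 1
  e+a+1 = 9 carry 1
  f+2+1 = 2 carry 1
  a+f+1 = a carry 1
  a+4+1 = f
  b+9 = 4 carry 1
  1+2+1 = 4
  6+1 = 7

0x744fa29835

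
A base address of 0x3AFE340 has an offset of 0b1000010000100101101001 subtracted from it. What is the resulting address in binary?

0x3AFE340 = 0b11101011111110001101000000 in binary.
Subtract column by column in base 2:
  0-1 → 1 (borrow)
  0-0-1 → 1 (borrow)
  0-0-1 → 1 (borrow)
  0-1-1 → 0 (borrow)
  0-0-1 → 1 (borrow)
  0-1-1 → 0 (borrow)
  1-1-1 → 1 (borrow)
  0-0-1 → 1 (borrow)
  1-1-1 → 1 (borrow)
  1-0-1 → 0
  0-0 → 0
  0-1 → 1 (borrow)
  0-0-1 → 1 (borrow)
  1-0-1 → 0
  1-0 → 1
  1-0 → 1
  1-1 → 0
  1-0 → 1
  1-0 → 1
  1-0 → 1
  0-0 → 0
  1-1 → 0
  0-0 → 0
  1-0 → 1
  1-0 → 1
  1-0 → 1

0b11100011101101100111010111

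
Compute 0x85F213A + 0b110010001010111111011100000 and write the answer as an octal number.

0o1651120032

0x85F213A = 0o1027620472 in octal.
0b110010001010111111011100000 = 0o621277340 in octal.
Add column by column in base 8, right to left:
  2+0 = 2
  7+4 = 3 carry 1
  4+3+1 = 0 carry 1
  0+7+1 = 0 carry 1
  2+7+1 = 2 carry 1
  6+2+1 = 1 carry 1
  7+1+1 = 1 carry 1
  2+2+1 = 5
  0+6 = 6
  1+0 = 1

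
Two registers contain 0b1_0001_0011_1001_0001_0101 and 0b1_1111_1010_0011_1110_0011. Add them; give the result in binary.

0b1100001101110011111000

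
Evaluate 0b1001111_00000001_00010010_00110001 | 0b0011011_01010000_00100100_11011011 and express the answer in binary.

0b1011111010100010011011011111011

OR bit by bit (1 where either bit is 1):
  1001111000000010001001000110001
| 0011011010100000010010011011011
= 1011111010100010011011011111011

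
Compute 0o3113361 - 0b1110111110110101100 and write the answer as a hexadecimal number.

0x51945

0o3113361 = 0xC96F1 in hexadecimal.
0b1110111110110101100 = 0x77DAC in hexadecimal.
Subtract column by column in base 16:
  1-C → 5 (borrow)
  F-A-1 → 4
  6-D → 9 (borrow)
  9-7-1 → 1
  C-7 → 5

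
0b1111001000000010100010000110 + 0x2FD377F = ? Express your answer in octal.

0o2207260005

0b1111001000000010100010000110 = 0o1710024206 in octal.
0x2FD377F = 0o277233577 in octal.
Add column by column in base 8, right to left:
  6+7 = 5 carry 1
  0+7+1 = 0 carry 1
  2+5+1 = 0 carry 1
  4+3+1 = 0 carry 1
  2+3+1 = 6
  0+2 = 2
  0+7 = 7
  1+7 = 0 carry 1
  7+2+1 = 2 carry 1
  1+0+1 = 2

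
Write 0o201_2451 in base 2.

0b10000001010100101001

Each octal digit is 3 bits: 2=010 0=000 1=001 2=010 4=100 5=101 1=001.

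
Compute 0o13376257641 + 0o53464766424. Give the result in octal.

Add column by column in base 8, right to left:
  1+4 = 5
  4+2 = 6
  6+4 = 2 carry 1
  7+6+1 = 6 carry 1
  5+6+1 = 4 carry 1
  2+7+1 = 2 carry 1
  6+4+1 = 3 carry 1
  7+6+1 = 6 carry 1
  3+4+1 = 0 carry 1
  3+3+1 = 7
  1+5 = 6

0o67063246265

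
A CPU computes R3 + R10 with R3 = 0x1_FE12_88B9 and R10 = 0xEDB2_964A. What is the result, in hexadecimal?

0x2EBC51F03

Add column by column in base 16, right to left:
  9+A = 3 carry 1
  B+4+1 = 0 carry 1
  8+6+1 = F
  8+9 = 1 carry 1
  2+2+1 = 5
  1+B = C
  E+D = B carry 1
  F+E+1 = E carry 1
  1+0+1 = 2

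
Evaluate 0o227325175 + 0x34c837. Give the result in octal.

0x34c837 = 0o15144067 in octal.
Add column by column in base 8, right to left:
  5+7 = 4 carry 1
  7+6+1 = 6 carry 1
  1+0+1 = 2
  5+4 = 1 carry 1
  2+4+1 = 7
  3+1 = 4
  7+5 = 4 carry 1
  2+1+1 = 4
  2+0 = 2

0o244471264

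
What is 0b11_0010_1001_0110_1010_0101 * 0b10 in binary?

Multiply each base-2 digit by 2, carrying:
  1×2 = 2 → write 0 carry 1
  0×2+1 = 1 → write 1
  1×2 = 2 → write 0 carry 1
  0×2+1 = 1 → write 1
  0×2 = 0 → write 0
  1×2 = 2 → write 0 carry 1
  0×2+1 = 1 → write 1
  1×2 = 2 → write 0 carry 1
  0×2+1 = 1 → write 1
  1×2 = 2 → write 0 carry 1
  1×2+1 = 3 → write 1 carry 1
  0×2+1 = 1 → write 1
  1×2 = 2 → write 0 carry 1
  0×2+1 = 1 → write 1
  0×2 = 0 → write 0
  1×2 = 2 → write 0 carry 1
  0×2+1 = 1 → write 1
  1×2 = 2 → write 0 carry 1
  0×2+1 = 1 → write 1
  0×2 = 0 → write 0
  1×2 = 2 → write 0 carry 1
  1×2+1 = 3 → write 1 carry 1
  remaining carry: 1

0b11001010010110101001010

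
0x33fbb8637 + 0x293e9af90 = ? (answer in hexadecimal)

0x5d3a535c7

Add column by column in base 16, right to left:
  7+0 = 7
  3+9 = c
  6+f = 5 carry 1
  8+a+1 = 3 carry 1
  b+9+1 = 5 carry 1
  b+e+1 = a carry 1
  f+3+1 = 3 carry 1
  3+9+1 = d
  3+2 = 5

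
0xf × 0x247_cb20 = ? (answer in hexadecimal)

0x2234e6e0

Multiply each base-16 digit by 15, carrying:
  0×15 = 0 → write 0
  2×15 = 30 → write e carry 1
  b×15+1 = 166 → write 6 carry 10
  c×15+10 = 190 → write e carry 11
  7×15+11 = 116 → write 4 carry 7
  4×15+7 = 67 → write 3 carry 4
  2×15+4 = 34 → write 2 carry 2
  remaining carry: 2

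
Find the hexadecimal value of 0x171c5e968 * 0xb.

Multiply each base-16 digit by 11, carrying:
  8×11 = 88 → write 8 carry 5
  6×11+5 = 71 → write 7 carry 4
  9×11+4 = 103 → write 7 carry 6
  e×11+6 = 160 → write 0 carry 10
  5×11+10 = 65 → write 1 carry 4
  c×11+4 = 136 → write 8 carry 8
  1×11+8 = 19 → write 3 carry 1
  7×11+1 = 78 → write e carry 4
  1×11+4 = 15 → write f

0xfe3810778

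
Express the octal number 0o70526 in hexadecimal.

0x7156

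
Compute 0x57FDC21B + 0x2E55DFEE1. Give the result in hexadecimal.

Add column by column in base 16, right to left:
  B+1 = C
  1+E = F
  2+E = 0 carry 1
  C+F+1 = C carry 1
  D+D+1 = B carry 1
  F+5+1 = 5 carry 1
  7+5+1 = D
  5+E = 3 carry 1
  0+2+1 = 3

0x33D5BC0FC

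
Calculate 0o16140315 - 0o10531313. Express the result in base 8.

0o5407002

Subtract column by column in base 8:
  5-3 → 2
  1-1 → 0
  3-3 → 0
  0-1 → 7 (borrow)
  4-3-1 → 0
  1-5 → 4 (borrow)
  6-0-1 → 5
  1-1 → 0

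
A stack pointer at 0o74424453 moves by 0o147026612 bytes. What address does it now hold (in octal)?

Add column by column in base 8, right to left:
  3+2 = 5
  5+1 = 6
  4+6 = 2 carry 1
  4+6+1 = 3 carry 1
  2+2+1 = 5
  4+0 = 4
  4+7 = 3 carry 1
  7+4+1 = 4 carry 1
  0+1+1 = 2

0o243453265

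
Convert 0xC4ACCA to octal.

Expand each hex digit to 4 bits: C=1100 4=0100 A=1010 C=1100 C=1100 A=1010.
Group the bits in threes: 110 001 001 010 110 011 001 010 → 61126312.

0o61126312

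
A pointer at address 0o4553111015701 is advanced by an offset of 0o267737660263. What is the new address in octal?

0o5043050676164

Add column by column in base 8, right to left:
  1+3 = 4
  0+6 = 6
  7+2 = 1 carry 1
  5+0+1 = 6
  1+6 = 7
  0+6 = 6
  1+7 = 0 carry 1
  1+3+1 = 5
  1+7 = 0 carry 1
  3+7+1 = 3 carry 1
  5+6+1 = 4 carry 1
  5+2+1 = 0 carry 1
  4+0+1 = 5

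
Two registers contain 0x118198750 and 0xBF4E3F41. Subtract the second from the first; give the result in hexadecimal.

Subtract column by column in base 16:
  0-1 → F (borrow)
  5-4-1 → 0
  7-F → 8 (borrow)
  8-3-1 → 4
  9-E → B (borrow)
  1-4-1 → C (borrow)
  8-F-1 → 8 (borrow)
  1-B-1 → 5 (borrow)
  1-0-1 → 0

0x58CB480F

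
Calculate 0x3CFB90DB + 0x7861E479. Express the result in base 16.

0xB55D7554

Add column by column in base 16, right to left:
  B+9 = 4 carry 1
  D+7+1 = 5 carry 1
  0+4+1 = 5
  9+E = 7 carry 1
  B+1+1 = D
  F+6 = 5 carry 1
  C+8+1 = 5 carry 1
  3+7+1 = B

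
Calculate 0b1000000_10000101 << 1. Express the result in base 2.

Left shift by 1: append 1 zero bit.

0b1000000100001010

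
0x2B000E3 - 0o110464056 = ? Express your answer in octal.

0x2B000E3 = 0o254000343 in octal.
Subtract column by column in base 8:
  3-6 → 5 (borrow)
  4-5-1 → 6 (borrow)
  3-0-1 → 2
  0-4 → 4 (borrow)
  0-6-1 → 1 (borrow)
  0-4-1 → 3 (borrow)
  4-0-1 → 3
  5-1 → 4
  2-1 → 1

0o143314265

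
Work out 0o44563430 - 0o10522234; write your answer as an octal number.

0o34041174

Subtract column by column in base 8:
  0-4 → 4 (borrow)
  3-3-1 → 7 (borrow)
  4-2-1 → 1
  3-2 → 1
  6-2 → 4
  5-5 → 0
  4-0 → 4
  4-1 → 3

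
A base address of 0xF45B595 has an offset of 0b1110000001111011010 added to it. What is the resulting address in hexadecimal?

0xF4CB96F

0b1110000001111011010 = 0x703DA in hexadecimal.
Add column by column in base 16, right to left:
  5+A = F
  9+D = 6 carry 1
  5+3+1 = 9
  B+0 = B
  5+7 = C
  4+0 = 4
  F+0 = F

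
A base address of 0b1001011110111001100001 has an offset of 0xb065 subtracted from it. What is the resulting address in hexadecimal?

0x253dfc

0b1001011110111001100001 = 0x25ee61 in hexadecimal.
Subtract column by column in base 16:
  1-5 → c (borrow)
  6-6-1 → f (borrow)
  e-0-1 → d
  e-b → 3
  5-0 → 5
  2-0 → 2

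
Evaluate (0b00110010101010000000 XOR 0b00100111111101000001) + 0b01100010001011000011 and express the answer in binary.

First 0b00110010101010000000 XOR 0b00100111111101000001 = 0b00010101010111000001.
Add column by column in base 2, right to left:
  1+1 = 0 carry 1
  0+1+1 = 0 carry 1
  0+0+1 = 1
  0+0 = 0
  0+0 = 0
  0+0 = 0
  1+1 = 0 carry 1
  1+1+1 = 1 carry 1
  1+0+1 = 0 carry 1
  0+1+1 = 0 carry 1
  1+0+1 = 0 carry 1
  0+0+1 = 1
  1+0 = 1
  0+1 = 1
  1+0 = 1
  0+0 = 0
  1+0 = 1
  0+1 = 1
  0+1 = 1

0b1110111100010000100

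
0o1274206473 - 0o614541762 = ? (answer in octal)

0o457444511

Subtract column by column in base 8:
  3-2 → 1
  7-6 → 1
  4-7 → 5 (borrow)
  6-1-1 → 4
  0-4 → 4 (borrow)
  2-5-1 → 4 (borrow)
  4-4-1 → 7 (borrow)
  7-1-1 → 5
  2-6 → 4 (borrow)
  1-0-1 → 0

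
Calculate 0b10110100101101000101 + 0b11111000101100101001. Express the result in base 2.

0b110101101011001101110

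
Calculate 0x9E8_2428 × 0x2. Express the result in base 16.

Multiply each base-16 digit by 2, carrying:
  8×2 = 16 → write 0 carry 1
  2×2+1 = 5 → write 5
  4×2 = 8 → write 8
  2×2 = 4 → write 4
  8×2 = 16 → write 0 carry 1
  E×2+1 = 29 → write D carry 1
  9×2+1 = 19 → write 3 carry 1
  remaining carry: 1

0x13D04850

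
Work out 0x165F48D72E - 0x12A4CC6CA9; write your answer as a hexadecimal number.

0x3BA7C6A85

Subtract column by column in base 16:
  E-9 → 5
  2-A → 8 (borrow)
  7-C-1 → A (borrow)
  D-6-1 → 6
  8-C → C (borrow)
  4-C-1 → 7 (borrow)
  F-4-1 → A
  5-A → B (borrow)
  6-2-1 → 3
  1-1 → 0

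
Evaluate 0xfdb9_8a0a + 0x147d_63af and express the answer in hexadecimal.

0x11236edb9

Add column by column in base 16, right to left:
  a+f = 9 carry 1
  0+a+1 = b
  a+3 = d
  8+6 = e
  9+d = 6 carry 1
  b+7+1 = 3 carry 1
  d+4+1 = 2 carry 1
  f+1+1 = 1 carry 1
  final carry 1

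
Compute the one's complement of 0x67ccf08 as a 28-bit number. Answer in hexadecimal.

Each hex digit d becomes f−d:
  6→9, 7→8, c→3, c→3, f→0, 0→f, 8→7

0x98330f7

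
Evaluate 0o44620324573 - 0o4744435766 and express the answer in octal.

Subtract column by column in base 8:
  3-6 → 5 (borrow)
  7-6-1 → 0
  5-7 → 6 (borrow)
  4-5-1 → 6 (borrow)
  2-3-1 → 6 (borrow)
  3-4-1 → 6 (borrow)
  0-4-1 → 3 (borrow)
  2-4-1 → 5 (borrow)
  6-7-1 → 6 (borrow)
  4-4-1 → 7 (borrow)
  4-0-1 → 3

0o37653666605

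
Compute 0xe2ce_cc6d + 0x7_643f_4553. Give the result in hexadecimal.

Add column by column in base 16, right to left:
  d+3 = 0 carry 1
  6+5+1 = c
  c+5 = 1 carry 1
  c+4+1 = 1 carry 1
  e+f+1 = e carry 1
  c+3+1 = 0 carry 1
  2+4+1 = 7
  e+6 = 4 carry 1
  0+7+1 = 8

0x8470e11c0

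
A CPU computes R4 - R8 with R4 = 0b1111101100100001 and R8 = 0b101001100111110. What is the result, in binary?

Subtract column by column in base 2:
  1-0 → 1
  0-1 → 1 (borrow)
  0-1-1 → 0 (borrow)
  0-1-1 → 0 (borrow)
  0-1-1 → 0 (borrow)
  1-1-1 → 1 (borrow)
  0-0-1 → 1 (borrow)
  0-0-1 → 1 (borrow)
  1-1-1 → 1 (borrow)
  1-1-1 → 1 (borrow)
  0-0-1 → 1 (borrow)
  1-0-1 → 0
  1-1 → 0
  1-0 → 1
  1-1 → 0
  1-0 → 1

0b1010011111100011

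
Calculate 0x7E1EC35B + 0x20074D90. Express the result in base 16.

Add column by column in base 16, right to left:
  B+0 = B
  5+9 = E
  3+D = 0 carry 1
  C+4+1 = 1 carry 1
  E+7+1 = 6 carry 1
  1+0+1 = 2
  E+0 = E
  7+2 = 9

0x9E2610EB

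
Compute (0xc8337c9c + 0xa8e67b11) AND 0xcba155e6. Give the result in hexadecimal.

0x410155a4

Add column by column in base 16, right to left:
  c+1 = d
  9+1 = a
  c+b = 7 carry 1
  7+7+1 = f
  3+6 = 9
  3+e = 1 carry 1
  8+8+1 = 1 carry 1
  c+a+1 = 7 carry 1
  final carry 1
Sum = 0x17119f7ad; now AND with 0xcba155e6:
  1&0=0, 7&c=4, 1&b=1, 1&a=0, 9&1=1, f&5=5, 7&5=5, a&e=a, d&6=4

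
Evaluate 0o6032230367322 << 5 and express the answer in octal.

0o301511417355100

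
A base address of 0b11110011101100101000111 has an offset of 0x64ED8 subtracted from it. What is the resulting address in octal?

0b11110011101100101000111 = 0o36354507 in octal.
0x64ED8 = 0o1447330 in octal.
Subtract column by column in base 8:
  7-0 → 7
  0-3 → 5 (borrow)
  5-3-1 → 1
  4-7 → 5 (borrow)
  5-4-1 → 0
  3-4 → 7 (borrow)
  6-1-1 → 4
  3-0 → 3

0o34705157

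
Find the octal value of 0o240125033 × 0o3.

0o740377121

Multiply each base-8 digit by 3, carrying:
  3×3 = 9 → write 1 carry 1
  3×3+1 = 10 → write 2 carry 1
  0×3+1 = 1 → write 1
  5×3 = 15 → write 7 carry 1
  2×3+1 = 7 → write 7
  1×3 = 3 → write 3
  0×3 = 0 → write 0
  4×3 = 12 → write 4 carry 1
  2×3+1 = 7 → write 7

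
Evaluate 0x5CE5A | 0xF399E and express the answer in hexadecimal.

0xFFFDE

OR each hex digit independently (no carries):
  5|F=F, C|3=F, E|9=F, 5|9=D, A|E=E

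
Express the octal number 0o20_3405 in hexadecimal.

0x10705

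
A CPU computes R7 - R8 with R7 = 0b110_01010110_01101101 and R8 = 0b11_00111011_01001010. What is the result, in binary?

0b110001101100100011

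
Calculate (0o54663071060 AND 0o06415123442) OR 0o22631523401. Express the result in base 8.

0o26631523441

0o54663071060 AND 0o06415123442 = 0o04401021040.
Then OR with 0o22631523401.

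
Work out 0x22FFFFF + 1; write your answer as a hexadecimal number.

The trailing 5 digits are F (max in base 16), so adding 1 cascades: they roll to 0 and the next digit up increments.

0x2300000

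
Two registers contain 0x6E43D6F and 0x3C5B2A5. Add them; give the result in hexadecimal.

0xAA9F014

Add column by column in base 16, right to left:
  F+5 = 4 carry 1
  6+A+1 = 1 carry 1
  D+2+1 = 0 carry 1
  3+B+1 = F
  4+5 = 9
  E+C = A carry 1
  6+3+1 = A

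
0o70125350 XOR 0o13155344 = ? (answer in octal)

XOR each oct digit independently (no carries):
  7^1=6, 0^3=3, 1^1=0, 2^5=7, 5^5=0, 3^3=0, 5^4=1, 0^4=4

0o63070014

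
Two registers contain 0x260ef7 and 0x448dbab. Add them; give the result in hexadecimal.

0x46eeaa2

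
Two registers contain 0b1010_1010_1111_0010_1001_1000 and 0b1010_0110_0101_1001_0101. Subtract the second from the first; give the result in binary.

Subtract column by column in base 2:
  0-1 → 1 (borrow)
  0-0-1 → 1 (borrow)
  0-1-1 → 0 (borrow)
  1-0-1 → 0
  1-1 → 0
  0-0 → 0
  0-0 → 0
  1-1 → 0
  0-1 → 1 (borrow)
  1-0-1 → 0
  0-1 → 1 (borrow)
  0-0-1 → 1 (borrow)
  1-0-1 → 0
  1-1 → 0
  1-1 → 0
  1-0 → 1
  0-0 → 0
  1-1 → 0
  0-0 → 0
  1-1 → 0
  0-0 → 0
  1-0 → 1
  0-0 → 0
  1-0 → 1

0b101000001000110100000011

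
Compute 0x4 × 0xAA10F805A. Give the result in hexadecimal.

0x2A843E0168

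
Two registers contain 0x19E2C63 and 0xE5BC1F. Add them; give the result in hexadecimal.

Add column by column in base 16, right to left:
  3+F = 2 carry 1
  6+1+1 = 8
  C+C = 8 carry 1
  2+B+1 = E
  E+5 = 3 carry 1
  9+E+1 = 8 carry 1
  1+0+1 = 2

0x283E882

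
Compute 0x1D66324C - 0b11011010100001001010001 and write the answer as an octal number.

0x1D66324C = 0o3531431114 in octal.
0b11011010100001001010001 = 0o33241121 in octal.
Subtract column by column in base 8:
  4-1 → 3
  1-2 → 7 (borrow)
  1-1-1 → 7 (borrow)
  1-1-1 → 7 (borrow)
  3-4-1 → 6 (borrow)
  4-2-1 → 1
  1-3 → 6 (borrow)
  3-3-1 → 7 (borrow)
  5-0-1 → 4
  3-0 → 3

0o3476167773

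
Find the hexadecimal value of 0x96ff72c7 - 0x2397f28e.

0x73678039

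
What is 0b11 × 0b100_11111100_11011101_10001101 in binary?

Multiply each base-2 digit by 3, carrying:
  1×3 = 3 → write 1 carry 1
  0×3+1 = 1 → write 1
  1×3 = 3 → write 1 carry 1
  1×3+1 = 4 → write 0 carry 2
  0×3+2 = 2 → write 0 carry 1
  0×3+1 = 1 → write 1
  0×3 = 0 → write 0
  1×3 = 3 → write 1 carry 1
  1×3+1 = 4 → write 0 carry 2
  0×3+2 = 2 → write 0 carry 1
  1×3+1 = 4 → write 0 carry 2
  1×3+2 = 5 → write 1 carry 2
  1×3+2 = 5 → write 1 carry 2
  0×3+2 = 2 → write 0 carry 1
  1×3+1 = 4 → write 0 carry 2
  1×3+2 = 5 → write 1 carry 2
  0×3+2 = 2 → write 0 carry 1
  0×3+1 = 1 → write 1
  1×3 = 3 → write 1 carry 1
  1×3+1 = 4 → write 0 carry 2
  1×3+2 = 5 → write 1 carry 2
  1×3+2 = 5 → write 1 carry 2
  1×3+2 = 5 → write 1 carry 2
  1×3+2 = 5 → write 1 carry 2
  0×3+2 = 2 → write 0 carry 1
  0×3+1 = 1 → write 1
  1×3 = 3 → write 1 carry 1
  remaining carry: 1

0b1110111101101001100010100111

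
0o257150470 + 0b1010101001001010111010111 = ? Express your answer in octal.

0o404263417

0b1010101001001010111010111 = 0o125112727 in octal.
Add column by column in base 8, right to left:
  0+7 = 7
  7+2 = 1 carry 1
  4+7+1 = 4 carry 1
  0+2+1 = 3
  5+1 = 6
  1+1 = 2
  7+5 = 4 carry 1
  5+2+1 = 0 carry 1
  2+1+1 = 4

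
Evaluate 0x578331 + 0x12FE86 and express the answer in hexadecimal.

Add column by column in base 16, right to left:
  1+6 = 7
  3+8 = B
  3+E = 1 carry 1
  8+F+1 = 8 carry 1
  7+2+1 = A
  5+1 = 6

0x6A81B7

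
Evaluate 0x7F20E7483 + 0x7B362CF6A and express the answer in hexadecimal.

Add column by column in base 16, right to left:
  3+A = D
  8+6 = E
  4+F = 3 carry 1
  7+C+1 = 4 carry 1
  E+2+1 = 1 carry 1
  0+6+1 = 7
  2+3 = 5
  F+B = A carry 1
  7+7+1 = F

0xFA57143ED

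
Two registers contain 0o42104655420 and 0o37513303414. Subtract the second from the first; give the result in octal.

0o2371352004

Subtract column by column in base 8:
  0-4 → 4 (borrow)
  2-1-1 → 0
  4-4 → 0
  5-3 → 2
  5-0 → 5
  6-3 → 3
  4-3 → 1
  0-1 → 7 (borrow)
  1-5-1 → 3 (borrow)
  2-7-1 → 2 (borrow)
  4-3-1 → 0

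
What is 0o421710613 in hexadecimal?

0x447918b

Each octal digit is 3 bits: 4=100 2=010 1=001 7=111 1=001 0=000 6=110 1=001 3=011.
Group the bits into nibbles: 0100 0100 0111 1001 0001 1000 1011 → 447918b.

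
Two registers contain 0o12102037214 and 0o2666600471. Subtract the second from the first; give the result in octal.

Subtract column by column in base 8:
  4-1 → 3
  1-7 → 2 (borrow)
  2-4-1 → 5 (borrow)
  7-0-1 → 6
  3-0 → 3
  0-6 → 2 (borrow)
  2-6-1 → 3 (borrow)
  0-6-1 → 1 (borrow)
  1-6-1 → 2 (borrow)
  2-2-1 → 7 (borrow)
  1-0-1 → 0

0o7213236523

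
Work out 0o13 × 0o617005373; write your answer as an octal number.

0o10445074311

Multiply each base-8 digit by 11, carrying:
  3×11 = 33 → write 1 carry 4
  7×11+4 = 81 → write 1 carry 10
  3×11+10 = 43 → write 3 carry 5
  5×11+5 = 60 → write 4 carry 7
  0×11+7 = 7 → write 7
  0×11 = 0 → write 0
  7×11 = 77 → write 5 carry 9
  1×11+9 = 20 → write 4 carry 2
  6×11+2 = 68 → write 4 carry 8
  remaining carry: 10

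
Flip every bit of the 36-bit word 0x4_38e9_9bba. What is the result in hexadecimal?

0xbc7166445

Each hex digit d becomes f−d:
  4→b, 3→c, 8→7, e→1, 9→6, 9→6, b→4, b→4, a→5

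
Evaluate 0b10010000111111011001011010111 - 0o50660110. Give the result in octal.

0o2137051217

0b10010000111111011001011010111 = 0o2207731327 in octal.
Subtract column by column in base 8:
  7-0 → 7
  2-1 → 1
  3-1 → 2
  1-0 → 1
  3-6 → 5 (borrow)
  7-6-1 → 0
  7-0 → 7
  0-5 → 3 (borrow)
  2-0-1 → 1
  2-0 → 2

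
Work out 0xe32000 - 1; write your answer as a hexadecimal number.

0xe31fff

The trailing 3 digits are 0, so subtracting 1 borrows through: they become F and the next digit up decrements.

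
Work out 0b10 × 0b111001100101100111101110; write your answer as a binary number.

0b1110011001011001111011100

Multiply each base-2 digit by 2, carrying:
  0×2 = 0 → write 0
  1×2 = 2 → write 0 carry 1
  1×2+1 = 3 → write 1 carry 1
  1×2+1 = 3 → write 1 carry 1
  0×2+1 = 1 → write 1
  1×2 = 2 → write 0 carry 1
  1×2+1 = 3 → write 1 carry 1
  1×2+1 = 3 → write 1 carry 1
  1×2+1 = 3 → write 1 carry 1
  0×2+1 = 1 → write 1
  0×2 = 0 → write 0
  1×2 = 2 → write 0 carry 1
  1×2+1 = 3 → write 1 carry 1
  0×2+1 = 1 → write 1
  1×2 = 2 → write 0 carry 1
  0×2+1 = 1 → write 1
  0×2 = 0 → write 0
  1×2 = 2 → write 0 carry 1
  1×2+1 = 3 → write 1 carry 1
  0×2+1 = 1 → write 1
  0×2 = 0 → write 0
  1×2 = 2 → write 0 carry 1
  1×2+1 = 3 → write 1 carry 1
  1×2+1 = 3 → write 1 carry 1
  remaining carry: 1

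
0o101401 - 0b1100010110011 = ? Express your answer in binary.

0b110101001001110

0o101401 = 0b1000001100000001 in binary.
Subtract column by column in base 2:
  1-1 → 0
  0-1 → 1 (borrow)
  0-0-1 → 1 (borrow)
  0-0-1 → 1 (borrow)
  0-1-1 → 0 (borrow)
  0-1-1 → 0 (borrow)
  0-0-1 → 1 (borrow)
  0-1-1 → 0 (borrow)
  1-0-1 → 0
  1-0 → 1
  0-0 → 0
  0-1 → 1 (borrow)
  0-1-1 → 0 (borrow)
  0-0-1 → 1 (borrow)
  0-0-1 → 1 (borrow)
  1-0-1 → 0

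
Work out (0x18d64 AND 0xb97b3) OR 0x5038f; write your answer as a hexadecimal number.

0x18d64 AND 0xb97b3 = 0x18520.
Then OR with 0x5038f.

0x587af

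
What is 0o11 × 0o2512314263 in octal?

0o27635457113

Multiply each base-8 digit by 9, carrying:
  3×9 = 27 → write 3 carry 3
  6×9+3 = 57 → write 1 carry 7
  2×9+7 = 25 → write 1 carry 3
  4×9+3 = 39 → write 7 carry 4
  1×9+4 = 13 → write 5 carry 1
  3×9+1 = 28 → write 4 carry 3
  2×9+3 = 21 → write 5 carry 2
  1×9+2 = 11 → write 3 carry 1
  5×9+1 = 46 → write 6 carry 5
  2×9+5 = 23 → write 7 carry 2
  remaining carry: 2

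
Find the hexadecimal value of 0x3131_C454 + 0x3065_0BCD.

Add column by column in base 16, right to left:
  4+D = 1 carry 1
  5+C+1 = 2 carry 1
  4+B+1 = 0 carry 1
  C+0+1 = D
  1+5 = 6
  3+6 = 9
  1+0 = 1
  3+3 = 6

0x6196D021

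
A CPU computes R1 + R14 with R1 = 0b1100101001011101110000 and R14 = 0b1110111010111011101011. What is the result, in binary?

Add column by column in base 2, right to left:
  0+1 = 1
  0+1 = 1
  0+0 = 0
  0+1 = 1
  1+0 = 1
  1+1 = 0 carry 1
  1+1+1 = 1 carry 1
  0+1+1 = 0 carry 1
  1+0+1 = 0 carry 1
  1+1+1 = 1 carry 1
  1+1+1 = 1 carry 1
  0+1+1 = 0 carry 1
  1+0+1 = 0 carry 1
  0+1+1 = 0 carry 1
  0+0+1 = 1
  1+1 = 0 carry 1
  0+1+1 = 0 carry 1
  1+1+1 = 1 carry 1
  0+0+1 = 1
  0+1 = 1
  1+1 = 0 carry 1
  1+1+1 = 1 carry 1
  final carry 1

0b11011100100011001011011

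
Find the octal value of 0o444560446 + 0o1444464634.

0o2111245302

Add column by column in base 8, right to left:
  6+4 = 2 carry 1
  4+3+1 = 0 carry 1
  4+6+1 = 3 carry 1
  0+4+1 = 5
  6+6 = 4 carry 1
  5+4+1 = 2 carry 1
  4+4+1 = 1 carry 1
  4+4+1 = 1 carry 1
  4+4+1 = 1 carry 1
  0+1+1 = 2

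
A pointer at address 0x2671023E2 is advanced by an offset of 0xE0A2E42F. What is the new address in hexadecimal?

Add column by column in base 16, right to left:
  2+F = 1 carry 1
  E+2+1 = 1 carry 1
  3+4+1 = 8
  2+E = 0 carry 1
  0+2+1 = 3
  1+A = B
  7+0 = 7
  6+E = 4 carry 1
  2+0+1 = 3

0x347B30811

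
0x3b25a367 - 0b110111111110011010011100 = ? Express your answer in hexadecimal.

0x3a45bccb

0b110111111110011010011100 = 0xdfe69c in hexadecimal.
Subtract column by column in base 16:
  7-c → b (borrow)
  6-9-1 → c (borrow)
  3-6-1 → c (borrow)
  a-e-1 → b (borrow)
  5-f-1 → 5 (borrow)
  2-d-1 → 4 (borrow)
  b-0-1 → a
  3-0 → 3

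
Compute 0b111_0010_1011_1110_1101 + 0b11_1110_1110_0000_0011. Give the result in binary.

0b10110001100111110000

Add column by column in base 2, right to left:
  1+1 = 0 carry 1
  0+1+1 = 0 carry 1
  1+0+1 = 0 carry 1
  1+0+1 = 0 carry 1
  0+0+1 = 1
  1+0 = 1
  1+0 = 1
  1+0 = 1
  1+0 = 1
  1+1 = 0 carry 1
  0+1+1 = 0 carry 1
  1+1+1 = 1 carry 1
  0+0+1 = 1
  1+1 = 0 carry 1
  0+1+1 = 0 carry 1
  0+1+1 = 0 carry 1
  1+1+1 = 1 carry 1
  1+1+1 = 1 carry 1
  1+0+1 = 0 carry 1
  final carry 1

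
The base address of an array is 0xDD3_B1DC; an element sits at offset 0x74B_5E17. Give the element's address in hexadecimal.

0x151F0FF3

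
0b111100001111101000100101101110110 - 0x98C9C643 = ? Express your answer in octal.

0o51112502463

0b111100001111101000100101101110110 = 0o74175045566 in octal.
0x98C9C643 = 0o23062343103 in octal.
Subtract column by column in base 8:
  6-3 → 3
  6-0 → 6
  5-1 → 4
  5-3 → 2
  4-4 → 0
  0-3 → 5 (borrow)
  5-2-1 → 2
  7-6 → 1
  1-0 → 1
  4-3 → 1
  7-2 → 5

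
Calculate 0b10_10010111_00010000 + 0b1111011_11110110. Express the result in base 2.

Add column by column in base 2, right to left:
  0+0 = 0
  0+1 = 1
  0+1 = 1
  0+0 = 0
  1+1 = 0 carry 1
  0+1+1 = 0 carry 1
  0+1+1 = 0 carry 1
  0+1+1 = 0 carry 1
  1+1+1 = 1 carry 1
  1+1+1 = 1 carry 1
  1+0+1 = 0 carry 1
  0+1+1 = 0 carry 1
  1+1+1 = 1 carry 1
  0+1+1 = 0 carry 1
  0+1+1 = 0 carry 1
  1+0+1 = 0 carry 1
  0+0+1 = 1
  1+0 = 1

0b110001001100000110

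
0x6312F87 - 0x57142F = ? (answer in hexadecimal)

Subtract column by column in base 16:
  7-F → 8 (borrow)
  8-2-1 → 5
  F-4 → B
  2-1 → 1
  1-7 → A (borrow)
  3-5-1 → D (borrow)
  6-0-1 → 5

0x5DA1B58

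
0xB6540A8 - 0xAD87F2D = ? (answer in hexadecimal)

0x8CC17B

Subtract column by column in base 16:
  8-D → B (borrow)
  A-2-1 → 7
  0-F → 1 (borrow)
  4-7-1 → C (borrow)
  5-8-1 → C (borrow)
  6-D-1 → 8 (borrow)
  B-A-1 → 0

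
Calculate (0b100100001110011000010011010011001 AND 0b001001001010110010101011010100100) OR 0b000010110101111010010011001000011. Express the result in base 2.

0b100100001110011000010011010011001 AND 0b001001001010110010101011010100100 = 0b000000001010010000000011010000000.
Then OR with 0b000010110101111010010011001000011.

0b10111111111010010011011000011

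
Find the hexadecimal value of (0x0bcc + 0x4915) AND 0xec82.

0x4480

Add column by column in base 16, right to left:
  c+5 = 1 carry 1
  c+1+1 = e
  b+9 = 4 carry 1
  0+4+1 = 5
Sum = 0x54e1; now AND with 0xec82:
  5&e=4, 4&c=4, e&8=8, 1&2=0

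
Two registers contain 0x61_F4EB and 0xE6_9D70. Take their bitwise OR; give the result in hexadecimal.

0xE7FDFB

OR each hex digit independently (no carries):
  6|E=E, 1|6=7, F|9=F, 4|D=D, E|7=F, B|0=B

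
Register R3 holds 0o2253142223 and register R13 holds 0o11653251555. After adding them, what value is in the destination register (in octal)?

Add column by column in base 8, right to left:
  3+5 = 0 carry 1
  2+5+1 = 0 carry 1
  2+5+1 = 0 carry 1
  2+1+1 = 4
  4+5 = 1 carry 1
  1+2+1 = 4
  3+3 = 6
  5+5 = 2 carry 1
  2+6+1 = 1 carry 1
  2+1+1 = 4
  0+1 = 1

0o14126414000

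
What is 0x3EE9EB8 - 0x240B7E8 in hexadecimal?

0x1ADE6D0

Subtract column by column in base 16:
  8-8 → 0
  B-E → D (borrow)
  E-7-1 → 6
  9-B → E (borrow)
  E-0-1 → D
  E-4 → A
  3-2 → 1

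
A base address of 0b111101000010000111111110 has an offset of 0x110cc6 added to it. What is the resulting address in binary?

0x110cc6 = 0b100010000110011000110 in binary.
Add column by column in base 2, right to left:
  0+0 = 0
  1+1 = 0 carry 1
  1+1+1 = 1 carry 1
  1+0+1 = 0 carry 1
  1+0+1 = 0 carry 1
  1+0+1 = 0 carry 1
  1+1+1 = 1 carry 1
  1+1+1 = 1 carry 1
  1+0+1 = 0 carry 1
  0+0+1 = 1
  0+1 = 1
  0+1 = 1
  0+0 = 0
  1+0 = 1
  0+0 = 0
  0+0 = 0
  0+1 = 1
  0+0 = 0
  1+0 = 1
  0+0 = 0
  1+1 = 0 carry 1
  1+0+1 = 0 carry 1
  1+0+1 = 0 carry 1
  1+0+1 = 0 carry 1
  final carry 1

0b1000001010010111011000100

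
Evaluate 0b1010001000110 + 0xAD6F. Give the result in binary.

0xAD6F = 0b1010110101101111 in binary.
Add column by column in base 2, right to left:
  0+1 = 1
  1+1 = 0 carry 1
  1+1+1 = 1 carry 1
  0+1+1 = 0 carry 1
  0+0+1 = 1
  0+1 = 1
  1+1 = 0 carry 1
  0+0+1 = 1
  0+1 = 1
  0+0 = 0
  1+1 = 0 carry 1
  0+1+1 = 0 carry 1
  1+0+1 = 0 carry 1
  0+1+1 = 0 carry 1
  0+0+1 = 1
  0+1 = 1

0b1100000110110101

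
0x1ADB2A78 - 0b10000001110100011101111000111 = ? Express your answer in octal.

0x1ADB2A78 = 0o3266625170 in octal.
0b10000001110100011101111000111 = 0o2016435707 in octal.
Subtract column by column in base 8:
  0-7 → 1 (borrow)
  7-0-1 → 6
  1-7 → 2 (borrow)
  5-5-1 → 7 (borrow)
  2-3-1 → 6 (borrow)
  6-4-1 → 1
  6-6 → 0
  6-1 → 5
  2-0 → 2
  3-2 → 1

0o1250167261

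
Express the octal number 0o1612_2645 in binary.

0b1110001010010110100101

Each octal digit is 3 bits: 1=001 6=110 1=001 2=010 2=010 6=110 4=100 5=101.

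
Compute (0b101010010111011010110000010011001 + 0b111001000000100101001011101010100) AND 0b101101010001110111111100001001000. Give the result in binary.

Add column by column in base 2, right to left:
  1+0 = 1
  0+0 = 0
  0+1 = 1
  1+0 = 1
  1+1 = 0 carry 1
  0+0+1 = 1
  0+1 = 1
  1+0 = 1
  0+1 = 1
  0+1 = 1
  0+1 = 1
  0+0 = 0
  0+1 = 1
  1+0 = 1
  1+0 = 1
  0+1 = 1
  1+0 = 1
  0+1 = 1
  1+0 = 1
  1+0 = 1
  0+1 = 1
  1+0 = 1
  1+0 = 1
  1+0 = 1
  0+0 = 0
  1+0 = 1
  0+0 = 0
  0+1 = 1
  1+0 = 1
  0+0 = 0
  1+1 = 0 carry 1
  0+1+1 = 0 carry 1
  1+1+1 = 1 carry 1
  final carry 1
Sum = 0b1100011010111111111111011111101101; now AND with 0b101101010001110111111100001001000:
  1100011010111111111111011111101101
& 0101101010001110111111100001001000
= 0100001010001110111111000001001000

0b100001010001110111111000001001000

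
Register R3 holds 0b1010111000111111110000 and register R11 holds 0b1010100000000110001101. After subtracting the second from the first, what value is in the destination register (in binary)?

Subtract column by column in base 2:
  0-1 → 1 (borrow)
  0-0-1 → 1 (borrow)
  0-1-1 → 0 (borrow)
  0-1-1 → 0 (borrow)
  1-0-1 → 0
  1-0 → 1
  1-0 → 1
  1-1 → 0
  1-1 → 0
  1-0 → 1
  1-0 → 1
  1-0 → 1
  0-0 → 0
  0-0 → 0
  0-0 → 0
  1-0 → 1
  1-0 → 1
  1-1 → 0
  0-0 → 0
  1-1 → 0
  0-0 → 0
  1-1 → 0

0b11000111001100011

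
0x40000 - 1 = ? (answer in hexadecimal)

0x3ffff

The trailing 4 digits are 0, so subtracting 1 borrows through: they become F and the next digit up decrements.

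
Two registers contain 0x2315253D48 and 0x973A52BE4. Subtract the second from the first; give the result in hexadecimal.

0x19A1801164

Subtract column by column in base 16:
  8-4 → 4
  4-E → 6 (borrow)
  D-B-1 → 1
  3-2 → 1
  5-5 → 0
  2-A → 8 (borrow)
  5-3-1 → 1
  1-7 → A (borrow)
  3-9-1 → 9 (borrow)
  2-0-1 → 1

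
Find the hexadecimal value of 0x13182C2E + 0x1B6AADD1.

0x2E82D9FF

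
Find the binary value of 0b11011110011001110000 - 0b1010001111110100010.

Subtract column by column in base 2:
  0-0 → 0
  0-1 → 1 (borrow)
  0-0-1 → 1 (borrow)
  0-0-1 → 1 (borrow)
  1-0-1 → 0
  1-1 → 0
  1-0 → 1
  0-1 → 1 (borrow)
  0-1-1 → 0 (borrow)
  1-1-1 → 1 (borrow)
  1-1-1 → 1 (borrow)
  0-1-1 → 0 (borrow)
  0-1-1 → 0 (borrow)
  1-0-1 → 0
  1-0 → 1
  1-0 → 1
  1-1 → 0
  0-0 → 0
  1-1 → 0
  1-0 → 1

0b10001100011011001110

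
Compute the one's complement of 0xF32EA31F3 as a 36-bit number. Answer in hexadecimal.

Each hex digit d becomes F−d:
  F→0, 3→C, 2→D, E→1, A→5, 3→C, 1→E, F→0, 3→C

0x0CD15CE0C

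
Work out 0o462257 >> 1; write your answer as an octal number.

0o231127

1 bits is not a whole number of base-8 digits; in binary: 100110010010101111 >> 1 = 10011001001010111.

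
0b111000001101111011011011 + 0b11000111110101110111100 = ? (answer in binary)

0b1010001001100101010010111

Add column by column in base 2, right to left:
  1+0 = 1
  1+0 = 1
  0+1 = 1
  1+1 = 0 carry 1
  1+1+1 = 1 carry 1
  0+1+1 = 0 carry 1
  1+0+1 = 0 carry 1
  1+1+1 = 1 carry 1
  0+1+1 = 0 carry 1
  1+1+1 = 1 carry 1
  1+0+1 = 0 carry 1
  1+1+1 = 1 carry 1
  1+0+1 = 0 carry 1
  0+1+1 = 0 carry 1
  1+1+1 = 1 carry 1
  1+1+1 = 1 carry 1
  0+1+1 = 0 carry 1
  0+1+1 = 0 carry 1
  0+0+1 = 1
  0+0 = 0
  0+0 = 0
  1+1 = 0 carry 1
  1+1+1 = 1 carry 1
  1+0+1 = 0 carry 1
  final carry 1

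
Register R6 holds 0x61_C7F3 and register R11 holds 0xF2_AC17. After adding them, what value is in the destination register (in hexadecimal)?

0x154740A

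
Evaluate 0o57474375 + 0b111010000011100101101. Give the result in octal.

0o66700052

0b111010000011100101101 = 0o7203455 in octal.
Add column by column in base 8, right to left:
  5+5 = 2 carry 1
  7+5+1 = 5 carry 1
  3+4+1 = 0 carry 1
  4+3+1 = 0 carry 1
  7+0+1 = 0 carry 1
  4+2+1 = 7
  7+7 = 6 carry 1
  5+0+1 = 6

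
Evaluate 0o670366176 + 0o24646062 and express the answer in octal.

0o715234260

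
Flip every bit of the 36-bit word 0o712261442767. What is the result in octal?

0o065516335010

Each oct digit d becomes 7−d:
  7→0, 1→6, 2→5, 2→5, 6→1, 1→6, 4→3, 4→3, 2→5, 7→0, 6→1, 7→0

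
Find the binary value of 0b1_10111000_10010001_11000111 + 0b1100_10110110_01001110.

0b1110001010100100000010101

Add column by column in base 2, right to left:
  1+0 = 1
  1+1 = 0 carry 1
  1+1+1 = 1 carry 1
  0+1+1 = 0 carry 1
  0+0+1 = 1
  0+0 = 0
  1+1 = 0 carry 1
  1+0+1 = 0 carry 1
  1+0+1 = 0 carry 1
  0+1+1 = 0 carry 1
  0+1+1 = 0 carry 1
  0+0+1 = 1
  1+1 = 0 carry 1
  0+1+1 = 0 carry 1
  0+0+1 = 1
  1+1 = 0 carry 1
  0+0+1 = 1
  0+0 = 0
  0+1 = 1
  1+1 = 0 carry 1
  1+0+1 = 0 carry 1
  1+0+1 = 0 carry 1
  0+0+1 = 1
  1+0 = 1
  1+0 = 1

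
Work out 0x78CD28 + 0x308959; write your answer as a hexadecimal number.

0xA95681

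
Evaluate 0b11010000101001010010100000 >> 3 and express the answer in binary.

0b11010000101001010010100

Right shift by 3: drop the 3 least-significant bits.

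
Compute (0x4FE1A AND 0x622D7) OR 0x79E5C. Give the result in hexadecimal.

0x7BE5E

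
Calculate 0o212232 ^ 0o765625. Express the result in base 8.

XOR each oct digit independently (no carries):
  2^7=5, 1^6=7, 2^5=7, 2^6=4, 3^2=1, 2^5=7

0o577417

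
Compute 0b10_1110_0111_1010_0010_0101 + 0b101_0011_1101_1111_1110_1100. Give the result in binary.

Add column by column in base 2, right to left:
  1+0 = 1
  0+0 = 0
  1+1 = 0 carry 1
  0+1+1 = 0 carry 1
  0+0+1 = 1
  1+1 = 0 carry 1
  0+1+1 = 0 carry 1
  0+1+1 = 0 carry 1
  0+1+1 = 0 carry 1
  1+1+1 = 1 carry 1
  0+1+1 = 0 carry 1
  1+1+1 = 1 carry 1
  1+1+1 = 1 carry 1
  1+0+1 = 0 carry 1
  1+1+1 = 1 carry 1
  0+1+1 = 0 carry 1
  0+1+1 = 0 carry 1
  1+1+1 = 1 carry 1
  1+0+1 = 0 carry 1
  1+0+1 = 0 carry 1
  0+1+1 = 0 carry 1
  1+0+1 = 0 carry 1
  0+1+1 = 0 carry 1
  final carry 1

0b100000100101101000010001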